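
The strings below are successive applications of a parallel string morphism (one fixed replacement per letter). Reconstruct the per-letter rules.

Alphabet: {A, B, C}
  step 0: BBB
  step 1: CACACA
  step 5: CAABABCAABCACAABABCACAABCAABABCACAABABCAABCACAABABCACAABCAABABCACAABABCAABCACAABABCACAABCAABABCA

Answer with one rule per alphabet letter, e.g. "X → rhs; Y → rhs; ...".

A->AB, B->CA, C->CA

  step 0 ⇒ step 1: BBB ⇒ CA·CA·CA
    B ↦ CA
    A ↦ AB  (constrained at step 1)
    C ↦ CA  (constrained at step 1)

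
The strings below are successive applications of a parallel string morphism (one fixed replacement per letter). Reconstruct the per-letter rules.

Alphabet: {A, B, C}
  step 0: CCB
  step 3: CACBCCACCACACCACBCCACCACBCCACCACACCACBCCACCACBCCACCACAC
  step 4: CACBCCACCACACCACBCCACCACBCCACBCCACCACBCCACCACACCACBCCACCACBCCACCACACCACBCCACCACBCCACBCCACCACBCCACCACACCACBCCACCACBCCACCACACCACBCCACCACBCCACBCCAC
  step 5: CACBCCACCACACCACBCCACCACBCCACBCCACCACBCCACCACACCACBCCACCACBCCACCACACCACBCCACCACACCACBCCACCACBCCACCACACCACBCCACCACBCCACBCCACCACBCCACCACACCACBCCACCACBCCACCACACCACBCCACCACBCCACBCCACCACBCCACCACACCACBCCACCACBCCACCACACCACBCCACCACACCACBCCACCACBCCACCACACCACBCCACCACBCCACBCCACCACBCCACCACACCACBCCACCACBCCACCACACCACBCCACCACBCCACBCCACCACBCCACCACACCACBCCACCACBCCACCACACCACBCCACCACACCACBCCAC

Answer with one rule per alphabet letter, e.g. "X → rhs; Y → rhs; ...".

  step 4 ⇒ step 5: CACBCCACCACACCACBCCACCACBCCACBCCACCACBCCACCACACCACBCCACCACBCCACCACACCACBCCACCACBCCACBCCACCACBCCACCACACCACBCCACCACBCCACCACACCACBCCACCACBCCACBCCAC ⇒ CAC·BC·CAC·CA·CAC·CAC·BC·CAC·CAC·BC·CAC·BC·CAC·CAC·BC·CAC·CA·CAC·CAC·BC·CAC·CAC·BC·CAC·CA·CAC·CAC·BC·CAC·CA·CAC·CAC·BC·CAC·CAC·BC·CAC·CA·CAC·CAC·BC·CAC·CAC·BC·CAC·BC·CAC·CAC·BC·CAC·CA·CAC·CAC·BC·CAC·CAC·BC·CAC·CA·CAC·CAC·BC·CAC·CAC·BC·CAC·BC·CAC·CAC·BC·CAC·CA·CAC·CAC·BC·CAC·CAC·BC·CAC·CA·CAC·CAC·BC·CAC·CA·CAC·CAC·BC·CAC·CAC·BC·CAC·CA·CAC·CAC·BC·CAC·CAC·BC·CAC·BC·CAC·CAC·BC·CAC·CA·CAC·CAC·BC·CAC·CAC·BC·CAC·CA·CAC·CAC·BC·CAC·CAC·BC·CAC·BC·CAC·CAC·BC·CAC·CA·CAC·CAC·BC·CAC·CAC·BC·CAC·CA·CAC·CAC·BC·CAC·CA·CAC·CAC·BC·CAC
    A ↦ BC
    B ↦ CA
    C ↦ CAC

A->BC, B->CA, C->CAC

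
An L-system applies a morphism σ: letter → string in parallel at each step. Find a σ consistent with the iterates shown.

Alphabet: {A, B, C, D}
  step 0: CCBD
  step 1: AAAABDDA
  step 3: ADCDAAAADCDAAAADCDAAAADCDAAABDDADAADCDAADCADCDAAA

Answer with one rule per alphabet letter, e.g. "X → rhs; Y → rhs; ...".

A->ADC, B->BD, C->AA, D->DA

  step 0 ⇒ step 1: CCBD ⇒ AA·AA·BD·DA
    B ↦ BD
    C ↦ AA
    D ↦ DA
    A ↦ ADC  (constrained at step 1)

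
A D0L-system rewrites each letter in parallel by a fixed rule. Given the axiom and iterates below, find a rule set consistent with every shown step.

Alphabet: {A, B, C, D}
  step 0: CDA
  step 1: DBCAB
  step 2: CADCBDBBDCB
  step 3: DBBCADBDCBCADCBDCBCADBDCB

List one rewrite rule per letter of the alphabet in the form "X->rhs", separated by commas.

A->B, B->DCB, C->DB, D->CA

  step 2 ⇒ step 3: CADCBDBBDCB ⇒ DB·B·CA·DB·DCB·CA·DCB·DCB·CA·DB·DCB
    A ↦ B
    B ↦ DCB
    C ↦ DB
    D ↦ CA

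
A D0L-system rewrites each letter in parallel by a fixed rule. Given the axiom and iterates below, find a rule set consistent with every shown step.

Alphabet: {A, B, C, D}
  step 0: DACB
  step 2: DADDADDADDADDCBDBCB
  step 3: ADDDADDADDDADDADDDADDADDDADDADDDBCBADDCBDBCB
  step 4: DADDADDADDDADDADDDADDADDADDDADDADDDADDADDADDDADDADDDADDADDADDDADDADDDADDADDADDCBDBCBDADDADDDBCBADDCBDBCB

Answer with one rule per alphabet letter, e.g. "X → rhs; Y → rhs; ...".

A->D, B->CB, C->DB, D->ADD

  step 3 ⇒ step 4: ADDDADDADDDADDADDDADDADDDADDADDDBCBADDCBDBCB ⇒ D·ADD·ADD·ADD·D·ADD·ADD·D·ADD·ADD·ADD·D·ADD·ADD·D·ADD·ADD·ADD·D·ADD·ADD·D·ADD·ADD·ADD·D·ADD·ADD·D·ADD·ADD·ADD·CB·DB·CB·D·ADD·ADD·DB·CB·ADD·CB·DB·CB
    A ↦ D
    B ↦ CB
    C ↦ DB
    D ↦ ADD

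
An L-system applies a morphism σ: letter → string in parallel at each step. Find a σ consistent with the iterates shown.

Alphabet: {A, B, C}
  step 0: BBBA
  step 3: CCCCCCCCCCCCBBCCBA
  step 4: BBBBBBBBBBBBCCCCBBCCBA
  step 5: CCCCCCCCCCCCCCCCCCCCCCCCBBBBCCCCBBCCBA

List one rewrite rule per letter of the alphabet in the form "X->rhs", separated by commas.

A->BA, B->CC, C->B

  step 4 ⇒ step 5: BBBBBBBBBBBBCCCCBBCCBA ⇒ CC·CC·CC·CC·CC·CC·CC·CC·CC·CC·CC·CC·B·B·B·B·CC·CC·B·B·CC·BA
    A ↦ BA
    B ↦ CC
    C ↦ B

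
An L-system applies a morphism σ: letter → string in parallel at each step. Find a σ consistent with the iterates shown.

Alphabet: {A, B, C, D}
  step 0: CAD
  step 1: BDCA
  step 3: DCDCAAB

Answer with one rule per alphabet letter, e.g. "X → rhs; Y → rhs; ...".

A->DC, B->A, C->B, D->A

  step 0 ⇒ step 1: CAD ⇒ B·DC·A
    A ↦ DC
    C ↦ B
    D ↦ A
    B ↦ A  (constrained at step 1)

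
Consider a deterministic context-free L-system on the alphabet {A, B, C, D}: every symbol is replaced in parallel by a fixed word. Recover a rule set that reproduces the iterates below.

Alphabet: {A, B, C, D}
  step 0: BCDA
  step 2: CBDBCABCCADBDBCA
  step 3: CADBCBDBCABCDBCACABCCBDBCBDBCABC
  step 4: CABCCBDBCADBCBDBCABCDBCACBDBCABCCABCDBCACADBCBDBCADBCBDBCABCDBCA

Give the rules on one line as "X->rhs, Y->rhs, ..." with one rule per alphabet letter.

A->BC, B->DB, C->CA, D->CB

  step 3 ⇒ step 4: CADBCBDBCABCDBCACABCCBDBCBDBCABC ⇒ CA·BC·CB·DB·CA·DB·CB·DB·CA·BC·DB·CA·CB·DB·CA·BC·CA·BC·DB·CA·CA·DB·CB·DB·CA·DB·CB·DB·CA·BC·DB·CA
    A ↦ BC
    B ↦ DB
    C ↦ CA
    D ↦ CB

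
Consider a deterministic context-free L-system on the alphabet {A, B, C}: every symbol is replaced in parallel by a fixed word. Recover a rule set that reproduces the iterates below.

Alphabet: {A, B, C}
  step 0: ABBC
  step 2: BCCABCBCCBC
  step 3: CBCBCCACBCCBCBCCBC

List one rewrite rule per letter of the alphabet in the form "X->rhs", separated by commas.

  step 2 ⇒ step 3: BCCABCBCCBC ⇒ C·BC·BC·CA·C·BC·C·BC·BC·C·BC
    A ↦ CA
    B ↦ C
    C ↦ BC

A->CA, B->C, C->BC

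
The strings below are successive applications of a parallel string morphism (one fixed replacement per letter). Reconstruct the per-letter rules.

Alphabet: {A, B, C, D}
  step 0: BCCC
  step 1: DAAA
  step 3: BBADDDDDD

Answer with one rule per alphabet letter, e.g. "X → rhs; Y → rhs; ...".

  step 0 ⇒ step 1: BCCC ⇒ D·A·A·A
    B ↦ D
    C ↦ A
    A ↦ BB  (constrained at step 1)
    D ↦ AC  (constrained at step 1)

A->BB, B->D, C->A, D->AC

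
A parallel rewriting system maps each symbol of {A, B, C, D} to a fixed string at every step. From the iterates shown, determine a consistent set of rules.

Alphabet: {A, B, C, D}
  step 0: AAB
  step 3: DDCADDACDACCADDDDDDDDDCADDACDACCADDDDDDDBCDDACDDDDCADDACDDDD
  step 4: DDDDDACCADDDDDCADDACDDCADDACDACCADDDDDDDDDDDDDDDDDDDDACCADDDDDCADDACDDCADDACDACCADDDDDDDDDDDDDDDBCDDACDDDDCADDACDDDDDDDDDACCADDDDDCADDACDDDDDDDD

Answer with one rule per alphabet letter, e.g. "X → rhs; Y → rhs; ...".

A->CAD, B->BCD, C->DAC, D->DD

  step 3 ⇒ step 4: DDCADDACDACCADDDDDDDDDCADDACDACCADDDDDDDBCDDACDDDDCADDACDDDD ⇒ DD·DD·DAC·CAD·DD·DD·CAD·DAC·DD·CAD·DAC·DAC·CAD·DD·DD·DD·DD·DD·DD·DD·DD·DD·DAC·CAD·DD·DD·CAD·DAC·DD·CAD·DAC·DAC·CAD·DD·DD·DD·DD·DD·DD·DD·BCD·DAC·DD·DD·CAD·DAC·DD·DD·DD·DD·DAC·CAD·DD·DD·CAD·DAC·DD·DD·DD·DD
    A ↦ CAD
    B ↦ BCD
    C ↦ DAC
    D ↦ DD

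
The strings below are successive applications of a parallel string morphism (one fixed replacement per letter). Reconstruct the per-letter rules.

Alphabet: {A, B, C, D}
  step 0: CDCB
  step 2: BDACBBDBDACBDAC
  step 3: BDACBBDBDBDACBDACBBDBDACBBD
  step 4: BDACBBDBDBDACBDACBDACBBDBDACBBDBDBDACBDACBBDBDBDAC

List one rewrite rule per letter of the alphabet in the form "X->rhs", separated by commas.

A->B, B->BD, C->BD, D->AC

  step 3 ⇒ step 4: BDACBBDBDBDACBDACBBDBDACBBD ⇒ BD·AC·B·BD·BD·BD·AC·BD·AC·BD·AC·B·BD·BD·AC·B·BD·BD·BD·AC·BD·AC·B·BD·BD·BD·AC
    A ↦ B
    B ↦ BD
    C ↦ BD
    D ↦ AC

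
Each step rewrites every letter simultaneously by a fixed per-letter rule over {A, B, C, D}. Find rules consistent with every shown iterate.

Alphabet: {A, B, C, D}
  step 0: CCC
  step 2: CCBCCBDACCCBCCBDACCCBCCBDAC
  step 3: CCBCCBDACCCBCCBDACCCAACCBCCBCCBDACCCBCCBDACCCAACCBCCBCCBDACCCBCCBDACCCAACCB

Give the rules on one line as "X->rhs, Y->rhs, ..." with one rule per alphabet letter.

  step 2 ⇒ step 3: CCBCCBDACCCBCCBDACCCBCCBDAC ⇒ CCB·CCB·DAC·CCB·CCB·DAC·C·CAA·CCB·CCB·CCB·DAC·CCB·CCB·DAC·C·CAA·CCB·CCB·CCB·DAC·CCB·CCB·DAC·C·CAA·CCB
    A ↦ CAA
    B ↦ DAC
    C ↦ CCB
    D ↦ C

A->CAA, B->DAC, C->CCB, D->C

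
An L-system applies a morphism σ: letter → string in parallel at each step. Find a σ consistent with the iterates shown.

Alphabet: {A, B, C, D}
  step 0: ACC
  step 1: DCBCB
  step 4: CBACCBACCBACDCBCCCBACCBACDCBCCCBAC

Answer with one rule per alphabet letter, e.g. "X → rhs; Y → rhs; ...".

A->D, B->AC, C->CB, D->CC

  step 0 ⇒ step 1: ACC ⇒ D·CB·CB
    A ↦ D
    C ↦ CB
    B ↦ AC  (constrained at step 1)
    D ↦ CC  (constrained at step 1)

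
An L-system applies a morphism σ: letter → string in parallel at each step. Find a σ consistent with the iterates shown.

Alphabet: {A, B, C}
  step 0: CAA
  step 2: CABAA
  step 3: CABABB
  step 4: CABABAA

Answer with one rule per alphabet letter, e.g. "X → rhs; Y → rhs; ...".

A->B, B->A, C->CA

  step 3 ⇒ step 4: CABABB ⇒ CA·B·A·B·A·A
    A ↦ B
    B ↦ A
    C ↦ CA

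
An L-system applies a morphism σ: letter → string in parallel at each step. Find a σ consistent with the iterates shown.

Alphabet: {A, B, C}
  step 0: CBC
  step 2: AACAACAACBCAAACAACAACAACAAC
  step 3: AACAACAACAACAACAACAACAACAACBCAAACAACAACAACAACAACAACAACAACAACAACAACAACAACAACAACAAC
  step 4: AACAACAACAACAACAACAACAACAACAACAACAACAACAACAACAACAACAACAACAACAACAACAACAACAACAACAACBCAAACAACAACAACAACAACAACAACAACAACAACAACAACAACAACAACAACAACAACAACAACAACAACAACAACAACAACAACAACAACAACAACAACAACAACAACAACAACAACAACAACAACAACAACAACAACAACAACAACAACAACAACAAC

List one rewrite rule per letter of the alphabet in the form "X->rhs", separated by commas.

A->AAC, B->BCA, C->AAC

  step 3 ⇒ step 4: AACAACAACAACAACAACAACAACAACBCAAACAACAACAACAACAACAACAACAACAACAACAACAACAACAACAACAAC ⇒ AAC·AAC·AAC·AAC·AAC·AAC·AAC·AAC·AAC·AAC·AAC·AAC·AAC·AAC·AAC·AAC·AAC·AAC·AAC·AAC·AAC·AAC·AAC·AAC·AAC·AAC·AAC·BCA·AAC·AAC·AAC·AAC·AAC·AAC·AAC·AAC·AAC·AAC·AAC·AAC·AAC·AAC·AAC·AAC·AAC·AAC·AAC·AAC·AAC·AAC·AAC·AAC·AAC·AAC·AAC·AAC·AAC·AAC·AAC·AAC·AAC·AAC·AAC·AAC·AAC·AAC·AAC·AAC·AAC·AAC·AAC·AAC·AAC·AAC·AAC·AAC·AAC·AAC·AAC·AAC·AAC
    A ↦ AAC
    B ↦ BCA
    C ↦ AAC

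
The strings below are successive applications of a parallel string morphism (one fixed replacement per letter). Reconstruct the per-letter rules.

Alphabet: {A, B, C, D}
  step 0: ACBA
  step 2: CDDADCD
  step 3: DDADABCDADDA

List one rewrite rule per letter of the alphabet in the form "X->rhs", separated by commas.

A->BC, B->C, C->D, D->DA

  step 2 ⇒ step 3: CDDADCD ⇒ D·DA·DA·BC·DA·D·DA
    A ↦ BC
    C ↦ D
    D ↦ DA
    B ↦ C  (constrained at step 0)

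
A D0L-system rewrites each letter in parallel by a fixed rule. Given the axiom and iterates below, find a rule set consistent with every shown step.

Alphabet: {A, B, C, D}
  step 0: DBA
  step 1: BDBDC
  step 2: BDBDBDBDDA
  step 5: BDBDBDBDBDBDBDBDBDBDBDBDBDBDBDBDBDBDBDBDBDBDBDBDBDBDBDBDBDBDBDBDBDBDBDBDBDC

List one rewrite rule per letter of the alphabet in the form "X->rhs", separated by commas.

A->C, B->BD, C->DA, D->BD

  step 1 ⇒ step 2: BDBDC ⇒ BD·BD·BD·BD·DA
    B ↦ BD
    C ↦ DA
    D ↦ BD
  step 0 ⇒ step 1: DBA ⇒ BD·BD·C
    A ↦ C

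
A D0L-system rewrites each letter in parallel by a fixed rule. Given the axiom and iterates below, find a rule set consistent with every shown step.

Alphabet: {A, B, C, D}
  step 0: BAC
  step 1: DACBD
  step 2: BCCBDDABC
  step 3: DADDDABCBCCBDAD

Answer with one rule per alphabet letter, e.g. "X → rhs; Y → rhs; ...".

  step 2 ⇒ step 3: BCCBDDABC ⇒ DA·D·D·DA·BC·BC·CB·DA·D
    A ↦ CB
    B ↦ DA
    C ↦ D
    D ↦ BC

A->CB, B->DA, C->D, D->BC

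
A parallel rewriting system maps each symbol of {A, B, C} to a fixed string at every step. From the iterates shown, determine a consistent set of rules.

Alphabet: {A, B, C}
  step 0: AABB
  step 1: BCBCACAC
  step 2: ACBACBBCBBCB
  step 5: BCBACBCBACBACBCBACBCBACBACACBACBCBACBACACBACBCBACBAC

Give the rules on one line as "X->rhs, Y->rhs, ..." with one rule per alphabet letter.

  step 1 ⇒ step 2: BCBCACAC ⇒ AC·B·AC·B·BC·B·BC·B
    A ↦ BC
    B ↦ AC
    C ↦ B

A->BC, B->AC, C->B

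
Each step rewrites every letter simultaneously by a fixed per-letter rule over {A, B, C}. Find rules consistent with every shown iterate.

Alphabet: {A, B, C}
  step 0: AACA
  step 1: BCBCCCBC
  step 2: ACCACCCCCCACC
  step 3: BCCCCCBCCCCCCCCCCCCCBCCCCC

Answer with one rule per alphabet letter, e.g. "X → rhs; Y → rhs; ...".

A->BC, B->A, C->CC

  step 2 ⇒ step 3: ACCACCCCCCACC ⇒ BC·CC·CC·BC·CC·CC·CC·CC·CC·CC·BC·CC·CC
    A ↦ BC
    C ↦ CC
  step 1 ⇒ step 2: BCBCCCBC ⇒ A·CC·A·CC·CC·CC·A·CC
    B ↦ A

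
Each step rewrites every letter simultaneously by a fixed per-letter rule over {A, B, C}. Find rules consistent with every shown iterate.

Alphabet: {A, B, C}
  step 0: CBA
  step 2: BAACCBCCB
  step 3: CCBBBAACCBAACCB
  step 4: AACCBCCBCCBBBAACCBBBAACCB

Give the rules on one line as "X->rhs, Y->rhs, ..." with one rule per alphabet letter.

A->B, B->CCB, C->A

  step 3 ⇒ step 4: CCBBBAACCBAACCB ⇒ A·A·CCB·CCB·CCB·B·B·A·A·CCB·B·B·A·A·CCB
    A ↦ B
    B ↦ CCB
    C ↦ A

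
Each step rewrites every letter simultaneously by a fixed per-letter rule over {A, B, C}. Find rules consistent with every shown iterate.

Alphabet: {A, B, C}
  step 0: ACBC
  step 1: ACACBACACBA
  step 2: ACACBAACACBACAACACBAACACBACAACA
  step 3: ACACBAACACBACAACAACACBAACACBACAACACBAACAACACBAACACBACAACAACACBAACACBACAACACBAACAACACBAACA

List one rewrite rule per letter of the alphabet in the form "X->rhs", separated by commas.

  step 2 ⇒ step 3: ACACBAACACBACAACACBAACACBACAACA ⇒ ACA·CBA·ACA·CBA·CA·ACA·ACA·CBA·ACA·CBA·CA·ACA·CBA·ACA·ACA·CBA·ACA·CBA·CA·ACA·ACA·CBA·ACA·CBA·CA·ACA·CBA·ACA·ACA·CBA·ACA
    A ↦ ACA
    B ↦ CA
    C ↦ CBA

A->ACA, B->CA, C->CBA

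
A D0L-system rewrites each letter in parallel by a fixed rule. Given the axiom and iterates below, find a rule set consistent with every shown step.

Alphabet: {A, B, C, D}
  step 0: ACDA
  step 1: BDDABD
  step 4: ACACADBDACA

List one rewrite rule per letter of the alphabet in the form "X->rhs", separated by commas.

A->BD, B->C, C->D, D->A

  step 0 ⇒ step 1: ACDA ⇒ BD·D·A·BD
    A ↦ BD
    C ↦ D
    D ↦ A
    B ↦ C  (constrained at step 1)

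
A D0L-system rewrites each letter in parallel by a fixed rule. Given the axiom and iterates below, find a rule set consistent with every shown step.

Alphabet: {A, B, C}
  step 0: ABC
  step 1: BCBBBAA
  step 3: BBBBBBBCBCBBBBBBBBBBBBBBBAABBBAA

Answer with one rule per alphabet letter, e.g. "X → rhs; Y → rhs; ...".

  step 0 ⇒ step 1: ABC ⇒ BC·BB·BAA
    A ↦ BC
    B ↦ BB
    C ↦ BAA

A->BC, B->BB, C->BAA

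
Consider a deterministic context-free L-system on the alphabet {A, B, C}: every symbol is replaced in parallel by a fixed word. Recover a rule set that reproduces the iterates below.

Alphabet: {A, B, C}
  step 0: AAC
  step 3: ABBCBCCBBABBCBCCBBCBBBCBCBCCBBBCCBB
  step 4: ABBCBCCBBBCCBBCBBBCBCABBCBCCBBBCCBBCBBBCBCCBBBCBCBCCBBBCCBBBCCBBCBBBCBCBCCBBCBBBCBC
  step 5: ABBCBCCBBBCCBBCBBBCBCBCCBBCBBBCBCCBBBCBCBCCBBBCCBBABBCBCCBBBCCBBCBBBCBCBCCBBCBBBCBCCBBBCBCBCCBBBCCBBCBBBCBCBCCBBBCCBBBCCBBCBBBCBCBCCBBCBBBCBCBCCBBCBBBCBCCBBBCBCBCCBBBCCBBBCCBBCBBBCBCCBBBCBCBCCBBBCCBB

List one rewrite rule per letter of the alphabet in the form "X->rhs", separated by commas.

  step 4 ⇒ step 5: ABBCBCCBBBCCBBCBBBCBCABBCBCCBBBCCBBCBBBCBCCBBBCBCBCCBBBCCBBBCCBBCBBBCBCBCCBBCBBBCBC ⇒ AB·BC·BC·CBB·BC·CBB·CBB·BC·BC·BC·CBB·CBB·BC·BC·CBB·BC·BC·BC·CBB·BC·CBB·AB·BC·BC·CBB·BC·CBB·CBB·BC·BC·BC·CBB·CBB·BC·BC·CBB·BC·BC·BC·CBB·BC·CBB·CBB·BC·BC·BC·CBB·BC·CBB·BC·CBB·CBB·BC·BC·BC·CBB·CBB·BC·BC·BC·CBB·CBB·BC·BC·CBB·BC·BC·BC·CBB·BC·CBB·BC·CBB·CBB·BC·BC·CBB·BC·BC·BC·CBB·BC·CBB
    A ↦ AB
    B ↦ BC
    C ↦ CBB

A->AB, B->BC, C->CBB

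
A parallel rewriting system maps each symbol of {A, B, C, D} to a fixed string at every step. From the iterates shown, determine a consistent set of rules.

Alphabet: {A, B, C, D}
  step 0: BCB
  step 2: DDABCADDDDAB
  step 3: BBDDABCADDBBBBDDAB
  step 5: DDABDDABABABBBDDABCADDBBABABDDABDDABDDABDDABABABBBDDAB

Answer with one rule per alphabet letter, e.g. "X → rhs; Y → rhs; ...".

  step 2 ⇒ step 3: DDABCADDDDAB ⇒ B·B·DD·AB·CA·DD·B·B·B·B·DD·AB
    A ↦ DD
    B ↦ AB
    C ↦ CA
    D ↦ B

A->DD, B->AB, C->CA, D->B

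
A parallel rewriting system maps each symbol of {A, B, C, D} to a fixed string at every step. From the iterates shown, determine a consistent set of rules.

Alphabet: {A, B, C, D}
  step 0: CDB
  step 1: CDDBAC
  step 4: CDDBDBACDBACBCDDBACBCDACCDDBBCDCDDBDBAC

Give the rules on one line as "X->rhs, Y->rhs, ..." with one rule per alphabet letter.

  step 0 ⇒ step 1: CDB ⇒ CD·DB·AC
    B ↦ AC
    C ↦ CD
    D ↦ DB
    A ↦ B  (constrained at step 1)

A->B, B->AC, C->CD, D->DB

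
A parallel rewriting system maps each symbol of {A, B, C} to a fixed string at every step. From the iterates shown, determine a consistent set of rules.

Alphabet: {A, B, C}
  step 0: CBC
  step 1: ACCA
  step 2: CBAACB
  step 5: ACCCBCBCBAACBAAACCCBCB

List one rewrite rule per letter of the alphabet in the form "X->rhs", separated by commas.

A->CB, B->CC, C->A

  step 1 ⇒ step 2: ACCA ⇒ CB·A·A·CB
    A ↦ CB
    C ↦ A
  step 0 ⇒ step 1: CBC ⇒ A·CC·A
    B ↦ CC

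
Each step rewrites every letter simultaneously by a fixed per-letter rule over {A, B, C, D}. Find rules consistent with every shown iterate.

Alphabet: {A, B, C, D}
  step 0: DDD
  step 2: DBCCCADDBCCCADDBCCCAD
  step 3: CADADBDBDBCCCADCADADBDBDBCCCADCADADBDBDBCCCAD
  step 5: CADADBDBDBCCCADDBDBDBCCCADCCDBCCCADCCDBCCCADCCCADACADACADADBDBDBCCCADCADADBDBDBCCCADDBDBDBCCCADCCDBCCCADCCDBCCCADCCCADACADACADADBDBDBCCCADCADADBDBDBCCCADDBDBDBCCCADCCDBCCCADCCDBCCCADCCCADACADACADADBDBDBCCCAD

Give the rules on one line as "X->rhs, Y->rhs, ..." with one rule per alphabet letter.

  step 2 ⇒ step 3: DBCCCADDBCCCADDBCCCAD ⇒ CAD·A·DB·DB·DB·CC·CAD·CAD·A·DB·DB·DB·CC·CAD·CAD·A·DB·DB·DB·CC·CAD
    A ↦ CC
    B ↦ A
    C ↦ DB
    D ↦ CAD

A->CC, B->A, C->DB, D->CAD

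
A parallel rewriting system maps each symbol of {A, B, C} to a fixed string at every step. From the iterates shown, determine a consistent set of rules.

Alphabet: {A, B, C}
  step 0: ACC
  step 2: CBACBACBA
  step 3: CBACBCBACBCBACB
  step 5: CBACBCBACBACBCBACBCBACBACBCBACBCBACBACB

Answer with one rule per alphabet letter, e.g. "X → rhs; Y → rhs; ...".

  step 2 ⇒ step 3: CBACBACBA ⇒ CB·A·CB·CB·A·CB·CB·A·CB
    A ↦ CB
    B ↦ A
    C ↦ CB

A->CB, B->A, C->CB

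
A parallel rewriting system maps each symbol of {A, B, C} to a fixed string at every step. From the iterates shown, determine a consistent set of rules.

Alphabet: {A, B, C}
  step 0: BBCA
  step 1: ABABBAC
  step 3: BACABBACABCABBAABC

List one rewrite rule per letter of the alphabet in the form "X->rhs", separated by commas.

  step 0 ⇒ step 1: BBCA ⇒ AB·AB·BA·C
    A ↦ C
    B ↦ AB
    C ↦ BA

A->C, B->AB, C->BA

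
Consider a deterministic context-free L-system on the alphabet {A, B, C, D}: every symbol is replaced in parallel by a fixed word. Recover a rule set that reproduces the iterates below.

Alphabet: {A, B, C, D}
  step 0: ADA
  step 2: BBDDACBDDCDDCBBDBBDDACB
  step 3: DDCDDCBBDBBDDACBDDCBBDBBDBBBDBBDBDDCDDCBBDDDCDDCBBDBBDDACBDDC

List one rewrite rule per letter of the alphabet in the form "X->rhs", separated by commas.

  step 2 ⇒ step 3: BBDDACBDDCDDCBBDBBDDACB ⇒ DDC·DDC·BBD·BBD·DAC·B·DDC·BBD·BBD·B·BBD·BBD·B·DDC·DDC·BBD·DDC·DDC·BBD·BBD·DAC·B·DDC
    A ↦ DAC
    B ↦ DDC
    C ↦ B
    D ↦ BBD

A->DAC, B->DDC, C->B, D->BBD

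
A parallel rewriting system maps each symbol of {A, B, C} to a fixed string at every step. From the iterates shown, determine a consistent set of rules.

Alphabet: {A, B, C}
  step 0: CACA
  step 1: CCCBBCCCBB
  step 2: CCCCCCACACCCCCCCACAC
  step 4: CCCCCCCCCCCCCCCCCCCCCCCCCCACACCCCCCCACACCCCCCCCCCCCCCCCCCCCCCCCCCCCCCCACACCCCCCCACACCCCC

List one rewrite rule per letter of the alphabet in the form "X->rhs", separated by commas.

A->CBB, B->AC, C->CC

  step 1 ⇒ step 2: CCCBBCCCBB ⇒ CC·CC·CC·AC·AC·CC·CC·CC·AC·AC
    B ↦ AC
    C ↦ CC
  step 0 ⇒ step 1: CACA ⇒ CC·CBB·CC·CBB
    A ↦ CBB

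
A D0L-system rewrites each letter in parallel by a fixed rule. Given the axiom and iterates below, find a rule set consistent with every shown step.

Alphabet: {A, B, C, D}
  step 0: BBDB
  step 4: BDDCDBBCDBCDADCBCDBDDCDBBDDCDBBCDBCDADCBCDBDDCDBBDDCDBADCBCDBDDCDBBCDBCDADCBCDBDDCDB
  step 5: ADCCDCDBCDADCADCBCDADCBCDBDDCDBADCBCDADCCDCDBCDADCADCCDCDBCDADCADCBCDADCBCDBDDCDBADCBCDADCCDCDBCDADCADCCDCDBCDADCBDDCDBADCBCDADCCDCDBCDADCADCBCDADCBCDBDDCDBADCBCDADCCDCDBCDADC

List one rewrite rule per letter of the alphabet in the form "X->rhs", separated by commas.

  step 4 ⇒ step 5: BDDCDBBCDBCDADCBCDBDDCDBBDDCDBBCDBCDADCBCDBDDCDBBDDCDBADCBCDBDDCDBBCDBCDADCBCDBDDCDB ⇒ ADC·CD·CD·B·CD·ADC·ADC·B·CD·ADC·B·CD·BDD·CD·B·ADC·B·CD·ADC·CD·CD·B·CD·ADC·ADC·CD·CD·B·CD·ADC·ADC·B·CD·ADC·B·CD·BDD·CD·B·ADC·B·CD·ADC·CD·CD·B·CD·ADC·ADC·CD·CD·B·CD·ADC·BDD·CD·B·ADC·B·CD·ADC·CD·CD·B·CD·ADC·ADC·B·CD·ADC·B·CD·BDD·CD·B·ADC·B·CD·ADC·CD·CD·B·CD·ADC
    A ↦ BDD
    B ↦ ADC
    C ↦ B
    D ↦ CD

A->BDD, B->ADC, C->B, D->CD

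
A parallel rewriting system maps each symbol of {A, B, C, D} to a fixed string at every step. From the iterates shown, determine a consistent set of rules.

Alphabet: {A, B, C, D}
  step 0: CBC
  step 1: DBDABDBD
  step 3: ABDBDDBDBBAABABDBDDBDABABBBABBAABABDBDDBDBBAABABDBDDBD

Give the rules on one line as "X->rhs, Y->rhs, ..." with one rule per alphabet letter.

  step 0 ⇒ step 1: CBC ⇒ DBD·AB·DBD
    B ↦ AB
    C ↦ DBD
    A ↦ BBA  (constrained at step 1)
    D ↦ BCC  (constrained at step 1)

A->BBA, B->AB, C->DBD, D->BCC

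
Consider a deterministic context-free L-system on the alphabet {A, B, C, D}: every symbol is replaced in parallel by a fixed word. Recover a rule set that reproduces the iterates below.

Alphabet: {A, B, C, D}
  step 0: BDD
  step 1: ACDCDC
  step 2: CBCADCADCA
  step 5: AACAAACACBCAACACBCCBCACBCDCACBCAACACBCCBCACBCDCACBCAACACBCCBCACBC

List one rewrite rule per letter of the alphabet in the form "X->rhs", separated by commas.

  step 1 ⇒ step 2: ACDCDC ⇒ CBC·A·DC·A·DC·A
    A ↦ CBC
    C ↦ A
    D ↦ DC
  step 0 ⇒ step 1: BDD ⇒ AC·DC·DC
    B ↦ AC

A->CBC, B->AC, C->A, D->DC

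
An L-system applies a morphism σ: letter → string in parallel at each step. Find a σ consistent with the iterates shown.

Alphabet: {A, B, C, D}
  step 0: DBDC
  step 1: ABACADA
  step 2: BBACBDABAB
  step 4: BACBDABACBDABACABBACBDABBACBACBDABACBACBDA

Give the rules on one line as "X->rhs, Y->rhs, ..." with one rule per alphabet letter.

  step 1 ⇒ step 2: ABACADA ⇒ B·BAC·B·DA·B·A·B
    A ↦ B
    B ↦ BAC
    C ↦ DA
    D ↦ A

A->B, B->BAC, C->DA, D->A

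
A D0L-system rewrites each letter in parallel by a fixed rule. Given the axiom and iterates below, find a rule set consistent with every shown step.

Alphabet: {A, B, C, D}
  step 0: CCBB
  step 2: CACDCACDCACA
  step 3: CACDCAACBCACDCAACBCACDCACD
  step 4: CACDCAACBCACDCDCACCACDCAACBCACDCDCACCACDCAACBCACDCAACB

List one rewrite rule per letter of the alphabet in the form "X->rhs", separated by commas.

  step 3 ⇒ step 4: CACDCAACBCACDCAACBCACDCACD ⇒ CA·CD·CA·ACB·CA·CD·CD·CA·C·CA·CD·CA·ACB·CA·CD·CD·CA·C·CA·CD·CA·ACB·CA·CD·CA·ACB
    A ↦ CD
    B ↦ C
    C ↦ CA
    D ↦ ACB

A->CD, B->C, C->CA, D->ACB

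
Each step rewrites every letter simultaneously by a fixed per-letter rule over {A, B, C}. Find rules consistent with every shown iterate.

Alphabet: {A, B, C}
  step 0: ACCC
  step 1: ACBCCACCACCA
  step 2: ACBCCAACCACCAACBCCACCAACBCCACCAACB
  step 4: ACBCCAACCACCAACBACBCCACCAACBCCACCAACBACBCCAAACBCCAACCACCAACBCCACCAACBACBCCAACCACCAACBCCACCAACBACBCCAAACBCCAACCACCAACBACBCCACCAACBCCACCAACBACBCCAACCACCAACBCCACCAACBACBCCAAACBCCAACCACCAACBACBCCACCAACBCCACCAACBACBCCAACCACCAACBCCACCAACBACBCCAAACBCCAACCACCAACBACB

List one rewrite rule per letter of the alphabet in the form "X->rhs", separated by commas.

  step 1 ⇒ step 2: ACBCCACCACCA ⇒ ACB·CCA·A·CCA·CCA·ACB·CCA·CCA·ACB·CCA·CCA·ACB
    A ↦ ACB
    B ↦ A
    C ↦ CCA

A->ACB, B->A, C->CCA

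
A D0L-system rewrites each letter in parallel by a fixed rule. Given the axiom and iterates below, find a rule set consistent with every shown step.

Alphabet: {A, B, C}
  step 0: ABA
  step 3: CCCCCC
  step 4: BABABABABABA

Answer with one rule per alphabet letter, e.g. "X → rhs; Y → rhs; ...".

  step 3 ⇒ step 4: CCCCCC ⇒ BA·BA·BA·BA·BA·BA
    C ↦ BA
    A ↦ C  (constrained at step 0)
    B ↦ C  (constrained at step 0)

A->C, B->C, C->BA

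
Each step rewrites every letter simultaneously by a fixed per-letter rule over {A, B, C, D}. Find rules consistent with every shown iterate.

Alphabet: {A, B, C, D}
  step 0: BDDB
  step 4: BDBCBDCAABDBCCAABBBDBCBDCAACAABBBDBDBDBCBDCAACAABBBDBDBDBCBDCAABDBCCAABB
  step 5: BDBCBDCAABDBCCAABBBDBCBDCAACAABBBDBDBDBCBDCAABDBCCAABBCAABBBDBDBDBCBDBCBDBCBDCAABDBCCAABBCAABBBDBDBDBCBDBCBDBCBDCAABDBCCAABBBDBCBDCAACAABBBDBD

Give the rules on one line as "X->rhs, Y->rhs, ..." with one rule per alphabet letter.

  step 4 ⇒ step 5: BDBCBDCAABDBCCAABBBDBCBDCAACAABBBDBDBDBCBDCAACAABBBDBDBDBCBDCAABDBCCAABB ⇒ BD·BC·BD·CAA·BD·BC·CAA·B·B·BD·BC·BD·CAA·CAA·B·B·BD·BD·BD·BC·BD·CAA·BD·BC·CAA·B·B·CAA·B·B·BD·BD·BD·BC·BD·BC·BD·BC·BD·CAA·BD·BC·CAA·B·B·CAA·B·B·BD·BD·BD·BC·BD·BC·BD·BC·BD·CAA·BD·BC·CAA·B·B·BD·BC·BD·CAA·CAA·B·B·BD·BD
    A ↦ B
    B ↦ BD
    C ↦ CAA
    D ↦ BC

A->B, B->BD, C->CAA, D->BC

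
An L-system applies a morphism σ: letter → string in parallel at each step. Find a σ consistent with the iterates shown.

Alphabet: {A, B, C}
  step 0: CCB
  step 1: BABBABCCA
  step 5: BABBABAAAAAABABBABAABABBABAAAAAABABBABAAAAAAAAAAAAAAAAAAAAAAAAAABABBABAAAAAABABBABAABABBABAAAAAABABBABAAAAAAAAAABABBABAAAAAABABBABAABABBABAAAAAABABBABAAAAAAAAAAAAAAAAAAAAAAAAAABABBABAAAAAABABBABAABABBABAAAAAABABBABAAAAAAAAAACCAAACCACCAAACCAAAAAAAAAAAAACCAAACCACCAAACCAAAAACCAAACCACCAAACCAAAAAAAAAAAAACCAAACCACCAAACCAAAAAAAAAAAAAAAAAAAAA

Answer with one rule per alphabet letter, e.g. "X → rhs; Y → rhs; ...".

  step 0 ⇒ step 1: CCB ⇒ BAB·BAB·CCA
    B ↦ CCA
    C ↦ BAB
    A ↦ AA  (constrained at step 1)

A->AA, B->CCA, C->BAB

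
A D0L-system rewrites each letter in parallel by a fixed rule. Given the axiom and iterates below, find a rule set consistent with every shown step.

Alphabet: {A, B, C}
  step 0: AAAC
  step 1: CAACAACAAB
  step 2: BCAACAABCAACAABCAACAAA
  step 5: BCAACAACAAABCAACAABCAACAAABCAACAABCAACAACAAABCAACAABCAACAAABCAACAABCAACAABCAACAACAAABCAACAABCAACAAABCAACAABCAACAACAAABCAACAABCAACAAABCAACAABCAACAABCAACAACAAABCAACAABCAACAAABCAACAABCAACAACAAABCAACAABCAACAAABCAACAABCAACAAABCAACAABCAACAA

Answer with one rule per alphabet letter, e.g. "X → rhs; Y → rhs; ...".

A->CAA, B->A, C->B

  step 1 ⇒ step 2: CAACAACAAB ⇒ B·CAA·CAA·B·CAA·CAA·B·CAA·CAA·A
    A ↦ CAA
    B ↦ A
    C ↦ B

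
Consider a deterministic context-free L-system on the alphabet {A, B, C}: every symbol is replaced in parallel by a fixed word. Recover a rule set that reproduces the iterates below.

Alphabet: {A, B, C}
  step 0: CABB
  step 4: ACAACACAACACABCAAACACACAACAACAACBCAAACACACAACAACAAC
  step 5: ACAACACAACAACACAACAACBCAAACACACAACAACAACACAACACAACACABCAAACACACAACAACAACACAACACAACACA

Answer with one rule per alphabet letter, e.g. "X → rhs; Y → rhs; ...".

  step 4 ⇒ step 5: ACAACACAACACABCAAACACACAACAACAACBCAAACACACAACAACAAC ⇒ AC·A·AC·AC·A·AC·A·AC·AC·A·AC·A·AC·BCA·A·AC·AC·AC·A·AC·A·AC·A·AC·AC·A·AC·AC·A·AC·AC·A·BCA·A·AC·AC·AC·A·AC·A·AC·A·AC·AC·A·AC·AC·A·AC·AC·A
    A ↦ AC
    B ↦ BCA
    C ↦ A

A->AC, B->BCA, C->A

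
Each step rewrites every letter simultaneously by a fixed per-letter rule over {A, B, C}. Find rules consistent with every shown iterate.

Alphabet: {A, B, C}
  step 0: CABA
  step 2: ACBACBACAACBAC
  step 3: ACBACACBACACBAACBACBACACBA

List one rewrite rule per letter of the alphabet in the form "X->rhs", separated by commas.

A->ACB, B->C, C->A

  step 2 ⇒ step 3: ACBACBACAACBAC ⇒ ACB·A·C·ACB·A·C·ACB·A·ACB·ACB·A·C·ACB·A
    A ↦ ACB
    B ↦ C
    C ↦ A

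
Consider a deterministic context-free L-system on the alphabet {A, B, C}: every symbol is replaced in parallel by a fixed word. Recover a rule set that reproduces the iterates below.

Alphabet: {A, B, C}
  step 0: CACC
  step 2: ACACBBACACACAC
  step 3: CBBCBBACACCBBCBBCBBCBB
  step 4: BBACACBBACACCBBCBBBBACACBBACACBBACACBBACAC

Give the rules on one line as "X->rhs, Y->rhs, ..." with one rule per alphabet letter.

  step 3 ⇒ step 4: CBBCBBACACCBBCBBCBBCBB ⇒ BB·AC·AC·BB·AC·AC·C·BB·C·BB·BB·AC·AC·BB·AC·AC·BB·AC·AC·BB·AC·AC
    A ↦ C
    B ↦ AC
    C ↦ BB

A->C, B->AC, C->BB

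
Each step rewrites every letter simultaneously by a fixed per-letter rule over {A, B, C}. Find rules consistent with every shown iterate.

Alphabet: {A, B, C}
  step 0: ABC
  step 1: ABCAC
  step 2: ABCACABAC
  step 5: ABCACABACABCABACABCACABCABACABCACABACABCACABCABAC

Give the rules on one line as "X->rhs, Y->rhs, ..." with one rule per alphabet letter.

A->AB, B->C, C->AC

  step 1 ⇒ step 2: ABCAC ⇒ AB·C·AC·AB·AC
    A ↦ AB
    B ↦ C
    C ↦ AC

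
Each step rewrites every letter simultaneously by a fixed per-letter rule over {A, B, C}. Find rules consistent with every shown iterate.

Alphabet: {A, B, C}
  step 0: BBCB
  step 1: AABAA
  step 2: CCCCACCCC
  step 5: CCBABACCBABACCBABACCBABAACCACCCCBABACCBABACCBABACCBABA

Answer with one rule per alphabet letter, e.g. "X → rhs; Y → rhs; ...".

  step 1 ⇒ step 2: AABAA ⇒ CC·CC·A·CC·CC
    A ↦ CC
    B ↦ A
  step 0 ⇒ step 1: BBCB ⇒ A·A·BA·A
    C ↦ BA

A->CC, B->A, C->BA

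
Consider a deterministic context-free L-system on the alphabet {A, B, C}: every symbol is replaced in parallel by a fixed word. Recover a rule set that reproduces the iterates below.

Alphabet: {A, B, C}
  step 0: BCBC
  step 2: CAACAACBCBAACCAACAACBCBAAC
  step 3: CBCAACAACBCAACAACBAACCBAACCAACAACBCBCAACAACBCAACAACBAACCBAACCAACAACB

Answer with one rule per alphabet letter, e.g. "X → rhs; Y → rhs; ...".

  step 2 ⇒ step 3: CAACAACBCBAACCAACAACBCBAAC ⇒ CB·CAA·CAA·CB·CAA·CAA·CB·AAC·CB·AAC·CAA·CAA·CB·CB·CAA·CAA·CB·CAA·CAA·CB·AAC·CB·AAC·CAA·CAA·CB
    A ↦ CAA
    B ↦ AAC
    C ↦ CB

A->CAA, B->AAC, C->CB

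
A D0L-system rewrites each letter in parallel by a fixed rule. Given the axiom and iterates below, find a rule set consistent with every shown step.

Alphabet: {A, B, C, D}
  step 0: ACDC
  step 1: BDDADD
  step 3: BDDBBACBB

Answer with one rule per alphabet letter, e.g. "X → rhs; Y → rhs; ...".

  step 0 ⇒ step 1: ACDC ⇒ B·DD·A·DD
    A ↦ B
    C ↦ DD
    D ↦ A
    B ↦ AC  (constrained at step 1)

A->B, B->AC, C->DD, D->A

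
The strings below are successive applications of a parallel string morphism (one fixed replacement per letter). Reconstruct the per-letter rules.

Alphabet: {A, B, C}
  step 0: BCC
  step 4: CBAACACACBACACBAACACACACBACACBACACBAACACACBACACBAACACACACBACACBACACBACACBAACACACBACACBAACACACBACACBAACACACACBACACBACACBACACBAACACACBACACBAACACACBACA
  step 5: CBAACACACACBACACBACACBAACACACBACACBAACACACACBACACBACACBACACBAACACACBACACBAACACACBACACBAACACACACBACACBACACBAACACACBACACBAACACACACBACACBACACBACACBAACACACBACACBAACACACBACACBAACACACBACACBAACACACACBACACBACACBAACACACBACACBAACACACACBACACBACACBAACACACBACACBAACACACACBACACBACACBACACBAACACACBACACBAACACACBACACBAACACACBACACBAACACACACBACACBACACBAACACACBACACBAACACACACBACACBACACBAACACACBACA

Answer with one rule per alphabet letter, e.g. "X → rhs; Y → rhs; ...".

  step 4 ⇒ step 5: CBAACACACBACACBAACACACACBACACBACACBAACACACBACACBAACACACACBACACBACACBACACBAACACACBACACBAACACACBACACBAACACACACBACACBACACBACACBAACACACBACACBAACACACBACA ⇒ CBA·ACA·CA·CA·CBA·CA·CBA·CA·CBA·ACA·CA·CBA·CA·CBA·ACA·CA·CA·CBA·CA·CBA·CA·CBA·CA·CBA·ACA·CA·CBA·CA·CBA·ACA·CA·CBA·CA·CBA·ACA·CA·CA·CBA·CA·CBA·CA·CBA·ACA·CA·CBA·CA·CBA·ACA·CA·CA·CBA·CA·CBA·CA·CBA·CA·CBA·ACA·CA·CBA·CA·CBA·ACA·CA·CBA·CA·CBA·ACA·CA·CBA·CA·CBA·ACA·CA·CA·CBA·CA·CBA·CA·CBA·ACA·CA·CBA·CA·CBA·ACA·CA·CA·CBA·CA·CBA·CA·CBA·ACA·CA·CBA·CA·CBA·ACA·CA·CA·CBA·CA·CBA·CA·CBA·CA·CBA·ACA·CA·CBA·CA·CBA·ACA·CA·CBA·CA·CBA·ACA·CA·CBA·CA·CBA·ACA·CA·CA·CBA·CA·CBA·CA·CBA·ACA·CA·CBA·CA·CBA·ACA·CA·CA·CBA·CA·CBA·CA·CBA·ACA·CA·CBA·CA
    A ↦ CA
    B ↦ ACA
    C ↦ CBA

A->CA, B->ACA, C->CBA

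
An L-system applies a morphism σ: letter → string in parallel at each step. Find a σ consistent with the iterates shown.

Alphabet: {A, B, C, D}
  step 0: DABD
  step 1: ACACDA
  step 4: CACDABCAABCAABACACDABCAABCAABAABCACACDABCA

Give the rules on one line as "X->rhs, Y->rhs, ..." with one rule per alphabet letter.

A->CA, B->CD, C->AB, D->A

  step 0 ⇒ step 1: DABD ⇒ A·CA·CD·A
    A ↦ CA
    B ↦ CD
    D ↦ A
    C ↦ AB  (constrained at step 1)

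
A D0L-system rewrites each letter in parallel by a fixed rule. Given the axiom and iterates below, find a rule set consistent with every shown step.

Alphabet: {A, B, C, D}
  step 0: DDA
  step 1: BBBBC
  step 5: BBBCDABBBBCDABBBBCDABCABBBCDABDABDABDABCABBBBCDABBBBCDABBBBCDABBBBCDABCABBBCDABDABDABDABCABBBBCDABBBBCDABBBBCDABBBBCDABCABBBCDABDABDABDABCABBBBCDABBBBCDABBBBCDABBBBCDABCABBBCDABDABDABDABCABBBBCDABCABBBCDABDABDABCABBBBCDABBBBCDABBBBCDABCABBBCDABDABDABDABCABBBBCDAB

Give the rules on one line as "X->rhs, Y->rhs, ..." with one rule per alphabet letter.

A->BBC, B->DAB, C->CAB, D->B

  step 0 ⇒ step 1: DDA ⇒ B·B·BBC
    A ↦ BBC
    D ↦ B
    B ↦ DAB  (constrained at step 1)
    C ↦ CAB  (constrained at step 1)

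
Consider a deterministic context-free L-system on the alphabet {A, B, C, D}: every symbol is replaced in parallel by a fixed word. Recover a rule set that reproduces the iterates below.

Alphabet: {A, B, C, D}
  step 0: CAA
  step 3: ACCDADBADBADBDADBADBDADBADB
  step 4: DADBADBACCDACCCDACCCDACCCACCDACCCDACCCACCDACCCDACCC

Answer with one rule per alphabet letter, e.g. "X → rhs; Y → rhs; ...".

A->D, B->C, C->ADB, D->ACC

  step 3 ⇒ step 4: ACCDADBADBADBDADBADBDADBADB ⇒ D·ADB·ADB·ACC·D·ACC·C·D·ACC·C·D·ACC·C·ACC·D·ACC·C·D·ACC·C·ACC·D·ACC·C·D·ACC·C
    A ↦ D
    B ↦ C
    C ↦ ADB
    D ↦ ACC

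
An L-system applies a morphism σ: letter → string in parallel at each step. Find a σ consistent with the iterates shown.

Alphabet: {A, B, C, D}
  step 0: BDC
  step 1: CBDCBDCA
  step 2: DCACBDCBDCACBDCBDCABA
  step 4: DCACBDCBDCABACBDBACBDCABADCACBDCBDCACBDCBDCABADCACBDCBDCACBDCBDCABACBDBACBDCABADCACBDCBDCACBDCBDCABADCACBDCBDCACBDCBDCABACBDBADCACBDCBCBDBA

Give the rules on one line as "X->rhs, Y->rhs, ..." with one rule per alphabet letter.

A->BA, B->CBD, C->DCA, D->CB

  step 1 ⇒ step 2: CBDCBDCA ⇒ DCA·CBD·CB·DCA·CBD·CB·DCA·BA
    A ↦ BA
    B ↦ CBD
    C ↦ DCA
    D ↦ CB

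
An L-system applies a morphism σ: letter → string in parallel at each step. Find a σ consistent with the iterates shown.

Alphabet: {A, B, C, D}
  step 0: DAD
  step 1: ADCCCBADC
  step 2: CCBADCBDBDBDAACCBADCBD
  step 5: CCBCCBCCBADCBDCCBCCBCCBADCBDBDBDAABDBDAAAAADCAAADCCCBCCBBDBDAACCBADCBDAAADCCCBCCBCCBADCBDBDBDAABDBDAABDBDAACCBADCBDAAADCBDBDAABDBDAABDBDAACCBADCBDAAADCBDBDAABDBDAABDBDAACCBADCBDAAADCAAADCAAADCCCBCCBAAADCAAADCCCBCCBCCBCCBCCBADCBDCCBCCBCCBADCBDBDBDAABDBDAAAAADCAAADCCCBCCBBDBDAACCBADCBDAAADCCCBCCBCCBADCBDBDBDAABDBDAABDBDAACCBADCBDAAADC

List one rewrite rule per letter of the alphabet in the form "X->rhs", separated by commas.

  step 1 ⇒ step 2: ADCCCBADC ⇒ CCB·ADC·BD·BD·BD·AA·CCB·ADC·BD
    A ↦ CCB
    B ↦ AA
    C ↦ BD
    D ↦ ADC

A->CCB, B->AA, C->BD, D->ADC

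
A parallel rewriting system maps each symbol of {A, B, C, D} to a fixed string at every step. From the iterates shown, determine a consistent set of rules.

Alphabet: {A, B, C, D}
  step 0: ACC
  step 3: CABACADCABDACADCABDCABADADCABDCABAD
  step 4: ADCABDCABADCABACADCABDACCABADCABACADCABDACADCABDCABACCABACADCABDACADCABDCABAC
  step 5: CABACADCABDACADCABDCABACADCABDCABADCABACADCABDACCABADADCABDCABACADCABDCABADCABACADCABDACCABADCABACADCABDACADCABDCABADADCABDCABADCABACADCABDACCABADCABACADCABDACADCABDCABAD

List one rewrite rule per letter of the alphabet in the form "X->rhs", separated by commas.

A->CAB, B->D, C->AD, D->AC

  step 4 ⇒ step 5: ADCABDCABADCABACADCABDACCABADCABACADCABDACADCABDCABACCABACADCABDACADCABDCABAC ⇒ CAB·AC·AD·CAB·D·AC·AD·CAB·D·CAB·AC·AD·CAB·D·CAB·AD·CAB·AC·AD·CAB·D·AC·CAB·AD·AD·CAB·D·CAB·AC·AD·CAB·D·CAB·AD·CAB·AC·AD·CAB·D·AC·CAB·AD·CAB·AC·AD·CAB·D·AC·AD·CAB·D·CAB·AD·AD·CAB·D·CAB·AD·CAB·AC·AD·CAB·D·AC·CAB·AD·CAB·AC·AD·CAB·D·AC·AD·CAB·D·CAB·AD
    A ↦ CAB
    B ↦ D
    C ↦ AD
    D ↦ AC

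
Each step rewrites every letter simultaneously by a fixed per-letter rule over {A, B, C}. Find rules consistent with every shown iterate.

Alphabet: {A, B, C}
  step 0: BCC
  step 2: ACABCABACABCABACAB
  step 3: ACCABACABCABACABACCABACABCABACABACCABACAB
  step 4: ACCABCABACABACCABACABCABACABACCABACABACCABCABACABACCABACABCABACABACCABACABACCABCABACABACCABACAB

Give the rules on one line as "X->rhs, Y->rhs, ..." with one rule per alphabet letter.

  step 3 ⇒ step 4: ACCABACABCABACABACCABACABCABACABACCABACAB ⇒ AC·CAB·CAB·AC·AB·AC·CAB·AC·AB·CAB·AC·AB·AC·CAB·AC·AB·AC·CAB·CAB·AC·AB·AC·CAB·AC·AB·CAB·AC·AB·AC·CAB·AC·AB·AC·CAB·CAB·AC·AB·AC·CAB·AC·AB
    A ↦ AC
    B ↦ AB
    C ↦ CAB

A->AC, B->AB, C->CAB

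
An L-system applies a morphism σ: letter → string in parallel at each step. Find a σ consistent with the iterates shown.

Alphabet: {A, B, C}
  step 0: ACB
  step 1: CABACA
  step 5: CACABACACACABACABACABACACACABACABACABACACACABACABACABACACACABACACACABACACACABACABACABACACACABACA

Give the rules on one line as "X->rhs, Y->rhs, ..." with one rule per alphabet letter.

A->CA, B->CA, C->BA

  step 0 ⇒ step 1: ACB ⇒ CA·BA·CA
    A ↦ CA
    B ↦ CA
    C ↦ BA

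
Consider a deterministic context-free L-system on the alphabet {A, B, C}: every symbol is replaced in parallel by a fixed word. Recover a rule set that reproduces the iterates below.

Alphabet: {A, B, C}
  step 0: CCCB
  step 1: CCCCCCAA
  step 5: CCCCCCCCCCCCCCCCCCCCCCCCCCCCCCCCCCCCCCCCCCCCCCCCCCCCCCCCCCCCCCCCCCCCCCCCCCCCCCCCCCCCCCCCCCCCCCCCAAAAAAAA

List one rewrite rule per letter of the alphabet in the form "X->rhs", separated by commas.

A->B, B->AA, C->CC

  step 0 ⇒ step 1: CCCB ⇒ CC·CC·CC·AA
    B ↦ AA
    C ↦ CC
    A ↦ B  (constrained at step 1)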